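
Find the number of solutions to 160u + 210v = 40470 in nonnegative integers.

gcd(210, 160) = 10.
By Bézout, 160·(4) + 210·(-3) = 10.
One solution: (18, 179).
General: u = 18 + 21t, v = 179 - 16t.
u ≥ 0 ⇒ t ≥ 0; v ≥ 0 ⇒ t ≤ 11. So t ∈ [0, 11]: 12 solutions.

12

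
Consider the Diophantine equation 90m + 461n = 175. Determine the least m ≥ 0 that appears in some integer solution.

130

gcd(461, 90):
  461 = 5*90 + 11
  90 = 8*11 + 2
  11 = 5*2 + 1
  2 = 2*1
so gcd(461, 90) = 1.
1 divides 175, so solutions exist.
Back-substitute for Bézout coefficients:
  1 = 11 - 5*2
  ... = 90*(-210) + 461*(41)
Scale by 175/1 = 175: (m₀, n₀) = (-36750, 7175).
General solution: m = -36750 + 461t, n = 7175 - 90t for integer t.
m ≥ 0: smallest is -36750 mod 461 = 130 (at t = 80), with n = -25.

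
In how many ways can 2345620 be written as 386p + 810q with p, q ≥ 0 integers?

gcd(810, 386):
  810 = 2*386 + 38
  386 = 10*38 + 6
  38 = 6*6 + 2
  6 = 3*2
so gcd(810, 386) = 2.
Back-substitute for Bézout coefficients:
  2 = 38 - 6*6
  ... = 386*(-128) + 810*(61)
Scale by 1172810: one solution is (-150119680, 71541410). Reduce p mod 405: (50, 2872).
General: p = 50 + 405t, q = 2872 - 193t.
p ≥ 0 ⇒ t ≥ 0; q ≥ 0 ⇒ t ≤ 14. So t ∈ [0, 14]: 15 solutions.

15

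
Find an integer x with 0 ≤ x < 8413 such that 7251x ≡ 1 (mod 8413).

5669

gcd(8413, 7251) = 1  (8413 = 1*7251 + 1162, 7251 = 6*1162 + 279, 1162 = 4*279 + 46, 279 = 6*46 + 3, 46 = 15*3 + 1, 3 = 3*1).
Back-substituting, 7251*(-2744) + 8413*(2365) = 1.
So 7251*-2744 ≡ 1 (mod 8413), and -2744 mod 8413 = 5669.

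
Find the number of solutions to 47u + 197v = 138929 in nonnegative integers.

gcd(197, 47) = 1.
By Bézout, 47*(-88) + 197*(21) = 1.
One solution: (68, 689).
General: u = 68 + 197t, v = 689 - 47t.
u ≥ 0 ⇒ t ≥ 0; v ≥ 0 ⇒ t ≤ 14. So t ∈ [0, 14]: 15 solutions.

15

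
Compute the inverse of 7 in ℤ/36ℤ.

31

gcd(36, 7):
  36 = 5·7 + 1
  7 = 7·1
so gcd(36, 7) = 1.
Back-substitute for Bézout coefficients:
  1 = 36 - 5·7
  ... = 7·(-5) + 36·(1)
So 7·-5 ≡ 1 (mod 36), and -5 mod 36 = 31.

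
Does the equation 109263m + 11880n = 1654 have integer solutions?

no

gcd(109263, 11880):
  109263 = 9·11880 + 2343
  11880 = 5·2343 + 165
  2343 = 14·165 + 33
  165 = 5·33
so gcd(109263, 11880) = 33.
33 does not divide 1654 (remainder 4), so no integer solutions.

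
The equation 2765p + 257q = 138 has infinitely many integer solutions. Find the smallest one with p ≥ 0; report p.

147

gcd(2765, 257):
  2765 = 10*257 + 195
  257 = 1*195 + 62
  195 = 3*62 + 9
  62 = 6*9 + 8
  9 = 1*8 + 1
  8 = 8*1
so gcd(2765, 257) = 1.
1 divides 138, so solutions exist.
Back-substitute for Bézout coefficients:
  1 = 9 - 1*8
  ... = 2765*(29) + 257*(-312)
Scale by 138/1 = 138: (p₀, q₀) = (4002, -43056).
General solution: p = 4002 + 257t, q = -43056 - 2765t for integer t.
p ≥ 0: smallest is 4002 mod 257 = 147 (at t = -15), with q = -1581.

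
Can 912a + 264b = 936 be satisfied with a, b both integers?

gcd(912, 264) = 24.
24 divides 936, so integer solutions exist.

yes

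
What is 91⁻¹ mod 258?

gcd(258, 91):
  258 = 2×91 + 76
  91 = 1×76 + 15
  76 = 5×15 + 1
  15 = 15×1
so gcd(258, 91) = 1.
Back-substitute for Bézout coefficients:
  1 = 76 - 5×15
  ... = 91×(-17) + 258×(6)
So 91×-17 ≡ 1 (mod 258), and -17 mod 258 = 241.

241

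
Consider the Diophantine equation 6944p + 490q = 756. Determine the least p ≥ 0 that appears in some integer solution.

9

gcd(6944, 490) = 14.
14 divides 756, so solutions exist.
By Bézout, 6944×(6) + 490×(-85) = 14.
Scale by 756/14 = 54: (p₀, q₀) = (324, -4590).
General solution: p = 324 + 35t, q = -4590 - 496t for integer t.
p ≥ 0: smallest is 324 mod 35 = 9 (at t = -9), with q = -126.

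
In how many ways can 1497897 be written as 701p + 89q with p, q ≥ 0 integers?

gcd(701, 89) = 1.
By Bézout, 701×(8) + 89×(-63) = 1.
One solution: (38, 16531).
General: p = 38 + 89t, q = 16531 - 701t.
p ≥ 0 ⇒ t ≥ 0; q ≥ 0 ⇒ t ≤ 23. So t ∈ [0, 23]: 24 solutions.

24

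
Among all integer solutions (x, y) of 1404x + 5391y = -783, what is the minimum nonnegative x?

gcd(5391, 1404) = 9  (5391 = 3*1404 + 1179, 1404 = 1*1179 + 225, 1179 = 5*225 + 54, 225 = 4*54 + 9, 54 = 6*9).
9 divides -783, so solutions exist.
Back-substituting, 1404*(96) + 5391*(-25) = 9.
Scale by -783/9 = -87: (x₀, y₀) = (-8352, 2175).
General solution: x = -8352 + 599t, y = 2175 - 156t for integer t.
x ≥ 0: smallest is -8352 mod 599 = 34 (at t = 14), with y = -9.

34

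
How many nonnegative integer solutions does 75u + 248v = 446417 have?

24

gcd(248, 75) = 1  (248 = 3*75 + 23, 75 = 3*23 + 6, 23 = 3*6 + 5, 6 = 1*5 + 1, 5 = 5*1).
Back-substituting, 75*(43) + 248*(-13) = 1.
Scale by 446417: one solution is (19195931, -5803421). Reduce u mod 248: (235, 1729).
General: u = 235 + 248t, v = 1729 - 75t.
u ≥ 0 ⇒ t ≥ 0; v ≥ 0 ⇒ t ≤ 23. So t ∈ [0, 23]: 24 solutions.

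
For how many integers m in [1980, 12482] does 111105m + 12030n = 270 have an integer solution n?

14

gcd(111105, 12030):
  111105 = 9×12030 + 2835
  12030 = 4×2835 + 690
  2835 = 4×690 + 75
  690 = 9×75 + 15
  75 = 5×15
so gcd(111105, 12030) = 15.
Back-substitute for Bézout coefficients:
  15 = 690 - 9×75
  ... = 111105×(-157) + 12030×(1450)
Scale by 18: particular solution (-2826, 26100); reduce m mod 802: (382, -3528).
General solution: m = 382 + 802t, n = -3528 - 7407t for integer t.
1980 ≤ 382 + 802t ≤ 12482 gives t ∈ [2, 15], which is 14 values.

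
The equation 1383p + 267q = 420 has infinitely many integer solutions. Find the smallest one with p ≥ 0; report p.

31

gcd(1383, 267):
  1383 = 5×267 + 48
  267 = 5×48 + 27
  48 = 1×27 + 21
  27 = 1×21 + 6
  21 = 3×6 + 3
  6 = 2×3
so gcd(1383, 267) = 3.
3 divides 420, so solutions exist.
Back-substitute for Bézout coefficients:
  3 = 21 - 3×6
  ... = 1383×(39) + 267×(-202)
Scale by 420/3 = 140: (p₀, q₀) = (5460, -28280).
General solution: p = 5460 + 89t, q = -28280 - 461t for integer t.
p ≥ 0: smallest is 5460 mod 89 = 31 (at t = -61), with q = -159.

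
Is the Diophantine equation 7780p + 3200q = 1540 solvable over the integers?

yes

gcd(7780, 3200) = 20  (7780 = 2×3200 + 1380, 3200 = 2×1380 + 440, 1380 = 3×440 + 60, 440 = 7×60 + 20, 60 = 3×20).
20 divides 1540, so integer solutions exist.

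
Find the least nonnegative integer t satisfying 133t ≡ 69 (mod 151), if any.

122

gcd(151, 133):
  151 = 1·133 + 18
  133 = 7·18 + 7
  18 = 2·7 + 4
  7 = 1·4 + 3
  4 = 1·3 + 1
  3 = 3·1
so gcd(151, 133) = 1.
1 divides 69, so solutions exist.
Back-substitute for Bézout coefficients:
  1 = 4 - 1·3
  ... = 133·(-42) + 151·(37)
So 133·(-42) ≡ 1 (mod 151); multiply by 69: t ≡ -2898 (mod 151).
Smallest nonnegative: t = -2898 mod 151 = 122.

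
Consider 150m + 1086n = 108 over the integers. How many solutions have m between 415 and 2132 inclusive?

gcd(1086, 150) = 6.
By Bézout, 150·(29) + 1086·(-4) = 6.
Particular solution: (160, -22).
General solution: m = 160 + 181t, n = -22 - 25t for integer t.
415 ≤ 160 + 181t ≤ 2132 gives t ∈ [2, 10], which is 9 values.

9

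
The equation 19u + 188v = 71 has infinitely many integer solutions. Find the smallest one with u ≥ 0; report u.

73

gcd(188, 19):
  188 = 9*19 + 17
  19 = 1*17 + 2
  17 = 8*2 + 1
  2 = 2*1
so gcd(188, 19) = 1.
1 divides 71, so solutions exist.
Back-substitute for Bézout coefficients:
  1 = 17 - 8*2
  ... = 19*(-89) + 188*(9)
Scale by 71/1 = 71: (u₀, v₀) = (-6319, 639).
General solution: u = -6319 + 188t, v = 639 - 19t for integer t.
u ≥ 0: smallest is -6319 mod 188 = 73 (at t = 34), with v = -7.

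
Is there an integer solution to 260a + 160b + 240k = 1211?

gcd(260, 160) = 20  (260 = 1*160 + 100, 160 = 1*100 + 60, 100 = 1*60 + 40, 60 = 1*40 + 20, 40 = 2*20).
gcd(20, 240) = 20.
20 does not divide 1211 (remainder 11), so no integer solutions.

no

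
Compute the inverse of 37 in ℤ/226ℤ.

gcd(226, 37) = 1  (226 = 6*37 + 4, 37 = 9*4 + 1, 4 = 4*1).
Back-substituting, 37*(55) + 226*(-9) = 1.
So 37*55 ≡ 1 (mod 226), and 55 mod 226 = 55.

55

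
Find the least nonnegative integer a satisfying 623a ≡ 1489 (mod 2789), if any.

1520

gcd(2789, 623) = 1.
1 divides 1489, so solutions exist.
By Bézout, 623·(385) + 2789·(-86) = 1.
So 623·(385) ≡ 1 (mod 2789); multiply by 1489: a ≡ 573265 (mod 2789).
Smallest nonnegative: a = 573265 mod 2789 = 1520.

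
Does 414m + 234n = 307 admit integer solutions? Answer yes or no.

gcd(414, 234) = 18  (414 = 1·234 + 180, 234 = 1·180 + 54, 180 = 3·54 + 18, 54 = 3·18).
18 does not divide 307 (remainder 1), so no integer solutions.

no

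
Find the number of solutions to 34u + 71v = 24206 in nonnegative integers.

gcd(71, 34) = 1.
By Bézout, 34×(23) + 71×(-11) = 1.
One solution: (27, 328).
General: u = 27 + 71t, v = 328 - 34t.
u ≥ 0 ⇒ t ≥ 0; v ≥ 0 ⇒ t ≤ 9. So t ∈ [0, 9]: 10 solutions.

10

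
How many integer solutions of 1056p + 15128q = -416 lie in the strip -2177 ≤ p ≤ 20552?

gcd(15128, 1056) = 8.
By Bézout, 1056·(-616) + 15128·(43) = 8.
Particular solution: (1776, -124).
General solution: p = 1776 + 1891t, q = -124 - 132t for integer t.
-2177 ≤ 1776 + 1891t ≤ 20552 gives t ∈ [-2, 9], which is 12 values.

12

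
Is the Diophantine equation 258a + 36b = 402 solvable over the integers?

gcd(258, 36) = 6  (258 = 7*36 + 6, 36 = 6*6).
6 divides 402, so integer solutions exist.

yes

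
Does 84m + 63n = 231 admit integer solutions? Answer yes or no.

yes

gcd(84, 63) = 21  (84 = 1*63 + 21, 63 = 3*21).
21 divides 231, so integer solutions exist.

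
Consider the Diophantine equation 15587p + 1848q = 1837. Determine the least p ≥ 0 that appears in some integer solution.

23

gcd(15587, 1848) = 11.
11 divides 1837, so solutions exist.
By Bézout, 15587·(-23) + 1848·(194) = 11.
Scale by 1837/11 = 167: (p₀, q₀) = (-3841, 32398).
General solution: p = -3841 + 168t, q = 32398 - 1417t for integer t.
p ≥ 0: smallest is -3841 mod 168 = 23 (at t = 23), with q = -193.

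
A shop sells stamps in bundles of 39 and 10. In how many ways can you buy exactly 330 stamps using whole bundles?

Need nonnegative integers with 39j + 10k = 330.
gcd(39, 10) = 1, and 39·(-1) + 10·(4) = 1.
So (j₀, k₀) = (-330, 1320); general j = -330 + 10t, k = 1320 - 39t.
j ≥ 0 ⇒ t ≥ 33; k ≥ 0 ⇒ t ≤ 33. That's 1 value of t.

1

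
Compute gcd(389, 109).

1

gcd(389, 109):
  389 = 3*109 + 62
  109 = 1*62 + 47
  62 = 1*47 + 15
  47 = 3*15 + 2
  15 = 7*2 + 1
  2 = 2*1
so gcd(389, 109) = 1.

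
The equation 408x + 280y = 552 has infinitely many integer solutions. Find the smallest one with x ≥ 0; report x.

gcd(408, 280):
  408 = 1×280 + 128
  280 = 2×128 + 24
  128 = 5×24 + 8
  24 = 3×8
so gcd(408, 280) = 8.
8 divides 552, so solutions exist.
Back-substitute for Bézout coefficients:
  8 = 128 - 5×24
  ... = 408×(11) + 280×(-16)
Scale by 552/8 = 69: (x₀, y₀) = (759, -1104).
General solution: x = 759 + 35t, y = -1104 - 51t for integer t.
x ≥ 0: smallest is 759 mod 35 = 24 (at t = -21), with y = -33.

24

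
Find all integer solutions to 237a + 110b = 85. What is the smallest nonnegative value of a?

gcd(237, 110) = 1.
1 divides 85, so solutions exist.
By Bézout, 237×(13) + 110×(-28) = 1.
Scale by 85/1 = 85: (a₀, b₀) = (1105, -2380).
General solution: a = 1105 + 110t, b = -2380 - 237t for integer t.
a ≥ 0: smallest is 1105 mod 110 = 5 (at t = -10), with b = -10.

5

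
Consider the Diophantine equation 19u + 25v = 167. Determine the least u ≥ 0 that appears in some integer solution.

gcd(25, 19) = 1  (25 = 1·19 + 6, 19 = 3·6 + 1, 6 = 6·1).
1 divides 167, so solutions exist.
Back-substituting, 19·(4) + 25·(-3) = 1.
Scale by 167/1 = 167: (u₀, v₀) = (668, -501).
General solution: u = 668 + 25t, v = -501 - 19t for integer t.
u ≥ 0: smallest is 668 mod 25 = 18 (at t = -26), with v = -7.

18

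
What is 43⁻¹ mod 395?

147

gcd(395, 43) = 1.
By Bézout, 43*(147) + 395*(-16) = 1.
So 43*147 ≡ 1 (mod 395), and 147 mod 395 = 147.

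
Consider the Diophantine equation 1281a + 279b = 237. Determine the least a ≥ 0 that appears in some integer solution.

64

gcd(1281, 279):
  1281 = 4×279 + 165
  279 = 1×165 + 114
  165 = 1×114 + 51
  114 = 2×51 + 12
  51 = 4×12 + 3
  12 = 4×3
so gcd(1281, 279) = 3.
3 divides 237, so solutions exist.
Back-substitute for Bézout coefficients:
  3 = 51 - 4×12
  ... = 1281×(22) + 279×(-101)
Scale by 237/3 = 79: (a₀, b₀) = (1738, -7979).
General solution: a = 1738 + 93t, b = -7979 - 427t for integer t.
a ≥ 0: smallest is 1738 mod 93 = 64 (at t = -18), with b = -293.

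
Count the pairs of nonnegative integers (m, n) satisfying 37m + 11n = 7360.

gcd(37, 11) = 1  (37 = 3*11 + 4, 11 = 2*4 + 3, 4 = 1*3 + 1, 3 = 3*1).
Back-substituting, 37*(3) + 11*(-10) = 1.
Scale by 7360: one solution is (22080, -73600). Reduce m mod 11: (3, 659).
General: m = 3 + 11t, n = 659 - 37t.
m ≥ 0 ⇒ t ≥ 0; n ≥ 0 ⇒ t ≤ 17. So t ∈ [0, 17]: 18 solutions.

18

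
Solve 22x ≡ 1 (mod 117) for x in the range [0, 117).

16

gcd(117, 22) = 1.
By Bézout, 22×(16) + 117×(-3) = 1.
So 22×16 ≡ 1 (mod 117), and 16 mod 117 = 16.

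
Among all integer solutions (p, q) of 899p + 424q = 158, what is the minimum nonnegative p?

186

gcd(899, 424) = 1  (899 = 2×424 + 51, 424 = 8×51 + 16, 51 = 3×16 + 3, 16 = 5×3 + 1, 3 = 3×1).
1 divides 158, so solutions exist.
Back-substituting, 899×(-133) + 424×(282) = 1.
Scale by 158/1 = 158: (p₀, q₀) = (-21014, 44556).
General solution: p = -21014 + 424t, q = 44556 - 899t for integer t.
p ≥ 0: smallest is -21014 mod 424 = 186 (at t = 50), with q = -394.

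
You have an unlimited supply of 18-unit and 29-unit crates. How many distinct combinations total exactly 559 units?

Need nonnegative integers with 18j + 29k = 559.
gcd(18, 29) = 1, and 18·(-8) + 29·(5) = 1.
So (j₀, k₀) = (-4472, 2795); general j = -4472 + 29t, k = 2795 - 18t.
j ≥ 0 ⇒ t ≥ 155; k ≥ 0 ⇒ t ≤ 155. That's 1 value of t.

1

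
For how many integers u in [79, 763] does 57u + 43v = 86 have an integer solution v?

gcd(57, 43):
  57 = 1×43 + 14
  43 = 3×14 + 1
  14 = 14×1
so gcd(57, 43) = 1.
Back-substitute for Bézout coefficients:
  1 = 43 - 3×14
  ... = 57×(-3) + 43×(4)
Scale by 86: particular solution (-258, 344); reduce u mod 43: (0, 2).
General solution: u = 0 + 43t, v = 2 - 57t for integer t.
79 ≤ 0 + 43t ≤ 763 gives t ∈ [2, 17], which is 16 values.

16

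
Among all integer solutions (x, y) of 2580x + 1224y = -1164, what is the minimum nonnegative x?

gcd(2580, 1224) = 12  (2580 = 2×1224 + 132, 1224 = 9×132 + 36, 132 = 3×36 + 24, 36 = 1×24 + 12, 24 = 2×12).
12 divides -1164, so solutions exist.
Back-substituting, 2580×(-37) + 1224×(78) = 12.
Scale by -1164/12 = -97: (x₀, y₀) = (3589, -7566).
General solution: x = 3589 + 102t, y = -7566 - 215t for integer t.
x ≥ 0: smallest is 3589 mod 102 = 19 (at t = -35), with y = -41.

19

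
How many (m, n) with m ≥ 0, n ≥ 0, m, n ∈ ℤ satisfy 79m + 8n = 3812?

6

gcd(79, 8) = 1.
By Bézout, 79·(-1) + 8·(10) = 1.
One solution: (4, 437).
General: m = 4 + 8t, n = 437 - 79t.
m ≥ 0 ⇒ t ≥ 0; n ≥ 0 ⇒ t ≤ 5. So t ∈ [0, 5]: 6 solutions.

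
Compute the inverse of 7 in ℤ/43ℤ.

37

gcd(43, 7):
  43 = 6·7 + 1
  7 = 7·1
so gcd(43, 7) = 1.
Back-substitute for Bézout coefficients:
  1 = 43 - 6·7
  ... = 7·(-6) + 43·(1)
So 7·-6 ≡ 1 (mod 43), and -6 mod 43 = 37.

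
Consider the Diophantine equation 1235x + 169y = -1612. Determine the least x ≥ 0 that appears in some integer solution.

8

gcd(1235, 169):
  1235 = 7*169 + 52
  169 = 3*52 + 13
  52 = 4*13
so gcd(1235, 169) = 13.
13 divides -1612, so solutions exist.
Back-substitute for Bézout coefficients:
  13 = 169 - 3*52
  ... = 1235*(-3) + 169*(22)
Scale by -1612/13 = -124: (x₀, y₀) = (372, -2728).
General solution: x = 372 + 13t, y = -2728 - 95t for integer t.
x ≥ 0: smallest is 372 mod 13 = 8 (at t = -28), with y = -68.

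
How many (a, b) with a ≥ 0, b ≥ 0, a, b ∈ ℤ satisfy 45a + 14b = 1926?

gcd(45, 14) = 1  (45 = 3×14 + 3, 14 = 4×3 + 2, 3 = 1×2 + 1, 2 = 2×1).
Back-substituting, 45×(5) + 14×(-16) = 1.
Scale by 1926: one solution is (9630, -30816). Reduce a mod 14: (12, 99).
General: a = 12 + 14t, b = 99 - 45t.
a ≥ 0 ⇒ t ≥ 0; b ≥ 0 ⇒ t ≤ 2. So t ∈ [0, 2]: 3 solutions.

3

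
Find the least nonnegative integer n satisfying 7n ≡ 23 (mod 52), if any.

gcd(52, 7) = 1  (52 = 7·7 + 3, 7 = 2·3 + 1, 3 = 3·1).
1 divides 23, so solutions exist.
Back-substituting, 7·(15) + 52·(-2) = 1.
So 7·(15) ≡ 1 (mod 52); multiply by 23: n ≡ 345 (mod 52).
Smallest nonnegative: n = 345 mod 52 = 33.

33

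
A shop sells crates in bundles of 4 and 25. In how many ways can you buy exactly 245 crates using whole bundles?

Need nonnegative integers with 4j + 25k = 245.
gcd(4, 25) = 1, and 4·(-6) + 25·(1) = 1.
So (j₀, k₀) = (-1470, 245); general j = -1470 + 25t, k = 245 - 4t.
j ≥ 0 ⇒ t ≥ 59; k ≥ 0 ⇒ t ≤ 61. That's 3 values of t.

3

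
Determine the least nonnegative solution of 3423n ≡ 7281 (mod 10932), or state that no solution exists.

gcd(10932, 3423) = 3.
3 divides 7281, so solutions exist.
By Bézout, 3423·(709) + 10932·(-222) = 3.
So 3423·(709) ≡ 3 (mod 10932); multiply by 2427: n ≡ 1720743 (mod 3644).
Smallest nonnegative: n = 1720743 mod 3644 = 775.

775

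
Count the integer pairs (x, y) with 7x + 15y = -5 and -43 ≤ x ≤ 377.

gcd(15, 7):
  15 = 2·7 + 1
  7 = 7·1
so gcd(15, 7) = 1.
Back-substitute for Bézout coefficients:
  1 = 15 - 2·7
  ... = 7·(-2) + 15·(1)
Scale by -5: particular solution (10, -5); reduce x mod 15: (10, -5).
General solution: x = 10 + 15t, y = -5 - 7t for integer t.
-43 ≤ 10 + 15t ≤ 377 gives t ∈ [-3, 24], which is 28 values.

28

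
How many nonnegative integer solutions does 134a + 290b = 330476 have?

gcd(290, 134) = 2  (290 = 2×134 + 22, 134 = 6×22 + 2, 22 = 11×2).
Back-substituting, 134×(13) + 290×(-6) = 2.
Scale by 165238: one solution is (2148094, -991428). Reduce a mod 145: (64, 1110).
General: a = 64 + 145t, b = 1110 - 67t.
a ≥ 0 ⇒ t ≥ 0; b ≥ 0 ⇒ t ≤ 16. So t ∈ [0, 16]: 17 solutions.

17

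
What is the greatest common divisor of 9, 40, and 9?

gcd(40, 9):
  40 = 4×9 + 4
  9 = 2×4 + 1
  4 = 4×1
so gcd(40, 9) = 1.
gcd(1, 9) = 1.

1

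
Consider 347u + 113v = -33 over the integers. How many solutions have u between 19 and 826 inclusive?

gcd(347, 113) = 1  (347 = 3*113 + 8, 113 = 14*8 + 1, 8 = 8*1).
Back-substituting, 347*(-14) + 113*(43) = 1.
Scale by -33: particular solution (462, -1419); reduce u mod 113: (10, -31).
General solution: u = 10 + 113t, v = -31 - 347t for integer t.
19 ≤ 10 + 113t ≤ 826 gives t ∈ [1, 7], which is 7 values.

7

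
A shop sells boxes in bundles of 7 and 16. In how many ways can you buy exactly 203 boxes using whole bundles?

Need nonnegative integers with 7j + 16k = 203.
gcd(7, 16) = 1, and 7·(7) + 16·(-3) = 1.
So (j₀, k₀) = (1421, -609); general j = 1421 + 16t, k = -609 - 7t.
j ≥ 0 ⇒ t ≥ -88; k ≥ 0 ⇒ t ≤ -87. That's 2 values of t.

2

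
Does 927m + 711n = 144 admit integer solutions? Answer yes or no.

yes

gcd(927, 711) = 9  (927 = 1×711 + 216, 711 = 3×216 + 63, 216 = 3×63 + 27, 63 = 2×27 + 9, 27 = 3×9).
9 divides 144, so integer solutions exist.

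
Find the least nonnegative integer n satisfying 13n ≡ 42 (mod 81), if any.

78

gcd(81, 13):
  81 = 6×13 + 3
  13 = 4×3 + 1
  3 = 3×1
so gcd(81, 13) = 1.
1 divides 42, so solutions exist.
Back-substitute for Bézout coefficients:
  1 = 13 - 4×3
  ... = 13×(25) + 81×(-4)
So 13×(25) ≡ 1 (mod 81); multiply by 42: n ≡ 1050 (mod 81).
Smallest nonnegative: n = 1050 mod 81 = 78.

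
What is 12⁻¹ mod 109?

gcd(109, 12) = 1.
By Bézout, 12*(-9) + 109*(1) = 1.
So 12*-9 ≡ 1 (mod 109), and -9 mod 109 = 100.

100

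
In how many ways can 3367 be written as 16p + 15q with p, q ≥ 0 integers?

14

gcd(16, 15):
  16 = 1·15 + 1
  15 = 15·1
so gcd(16, 15) = 1.
Back-substitute for Bézout coefficients:
  1 = 16 - 1·15
  ... = 16·(1) + 15·(-1)
Scale by 3367: one solution is (3367, -3367). Reduce p mod 15: (7, 217).
General: p = 7 + 15t, q = 217 - 16t.
p ≥ 0 ⇒ t ≥ 0; q ≥ 0 ⇒ t ≤ 13. So t ∈ [0, 13]: 14 solutions.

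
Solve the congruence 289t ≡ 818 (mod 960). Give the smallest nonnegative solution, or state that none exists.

gcd(960, 289) = 1  (960 = 3*289 + 93, 289 = 3*93 + 10, 93 = 9*10 + 3, 10 = 3*3 + 1, 3 = 3*1).
1 divides 818, so solutions exist.
Back-substituting, 289*(289) + 960*(-87) = 1.
So 289*(289) ≡ 1 (mod 960); multiply by 818: t ≡ 236402 (mod 960).
Smallest nonnegative: t = 236402 mod 960 = 242.

242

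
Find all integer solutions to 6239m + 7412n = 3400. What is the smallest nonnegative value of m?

332

gcd(7412, 6239):
  7412 = 1·6239 + 1173
  6239 = 5·1173 + 374
  1173 = 3·374 + 51
  374 = 7·51 + 17
  51 = 3·17
so gcd(7412, 6239) = 17.
17 divides 3400, so solutions exist.
Back-substitute for Bézout coefficients:
  17 = 374 - 7·51
  ... = 6239·(139) + 7412·(-117)
Scale by 3400/17 = 200: (m₀, n₀) = (27800, -23400).
General solution: m = 27800 + 436t, n = -23400 - 367t for integer t.
m ≥ 0: smallest is 27800 mod 436 = 332 (at t = -63), with n = -279.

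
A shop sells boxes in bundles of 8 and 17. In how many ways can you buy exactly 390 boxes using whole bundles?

Need nonnegative integers with 8j + 17k = 390.
gcd(8, 17) = 1, and 8·(-2) + 17·(1) = 1.
So (j₀, k₀) = (-780, 390); general j = -780 + 17t, k = 390 - 8t.
j ≥ 0 ⇒ t ≥ 46; k ≥ 0 ⇒ t ≤ 48. That's 3 values of t.

3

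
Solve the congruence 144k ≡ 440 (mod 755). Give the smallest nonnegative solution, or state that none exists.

gcd(755, 144) = 1.
1 divides 440, so solutions exist.
By Bézout, 144×(194) + 755×(-37) = 1.
So 144×(194) ≡ 1 (mod 755); multiply by 440: k ≡ 85360 (mod 755).
Smallest nonnegative: k = 85360 mod 755 = 45.

45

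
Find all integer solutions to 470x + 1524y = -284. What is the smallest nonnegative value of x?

gcd(1524, 470) = 2  (1524 = 3×470 + 114, 470 = 4×114 + 14, 114 = 8×14 + 2, 14 = 7×2).
2 divides -284, so solutions exist.
Back-substituting, 470×(-107) + 1524×(33) = 2.
Scale by -284/2 = -142: (x₀, y₀) = (15194, -4686).
General solution: x = 15194 + 762t, y = -4686 - 235t for integer t.
x ≥ 0: smallest is 15194 mod 762 = 716 (at t = -19), with y = -221.

716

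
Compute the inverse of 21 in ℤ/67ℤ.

gcd(67, 21) = 1  (67 = 3*21 + 4, 21 = 5*4 + 1, 4 = 4*1).
Back-substituting, 21*(16) + 67*(-5) = 1.
So 21*16 ≡ 1 (mod 67), and 16 mod 67 = 16.

16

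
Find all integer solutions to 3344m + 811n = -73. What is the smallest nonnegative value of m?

gcd(3344, 811):
  3344 = 4*811 + 100
  811 = 8*100 + 11
  100 = 9*11 + 1
  11 = 11*1
so gcd(3344, 811) = 1.
1 divides -73, so solutions exist.
Back-substitute for Bézout coefficients:
  1 = 100 - 9*11
  ... = 3344*(73) + 811*(-301)
Scale by -73/1 = -73: (m₀, n₀) = (-5329, 21973).
General solution: m = -5329 + 811t, n = 21973 - 3344t for integer t.
m ≥ 0: smallest is -5329 mod 811 = 348 (at t = 7), with n = -1435.

348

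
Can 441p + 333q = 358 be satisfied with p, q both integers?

gcd(441, 333):
  441 = 1×333 + 108
  333 = 3×108 + 9
  108 = 12×9
so gcd(441, 333) = 9.
9 does not divide 358 (remainder 7), so no integer solutions.

no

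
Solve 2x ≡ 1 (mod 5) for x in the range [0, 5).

3

gcd(5, 2):
  5 = 2*2 + 1
  2 = 2*1
so gcd(5, 2) = 1.
Back-substitute for Bézout coefficients:
  1 = 5 - 2*2
  ... = 2*(-2) + 5*(1)
So 2*-2 ≡ 1 (mod 5), and -2 mod 5 = 3.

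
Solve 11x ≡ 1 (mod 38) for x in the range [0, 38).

gcd(38, 11) = 1.
By Bézout, 11·(7) + 38·(-2) = 1.
So 11·7 ≡ 1 (mod 38), and 7 mod 38 = 7.

7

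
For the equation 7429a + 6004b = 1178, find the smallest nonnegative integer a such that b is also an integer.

gcd(7429, 6004) = 19.
19 divides 1178, so solutions exist.
By Bézout, 7429·(59) + 6004·(-73) = 19.
Scale by 1178/19 = 62: (a₀, b₀) = (3658, -4526).
General solution: a = 3658 + 316t, b = -4526 - 391t for integer t.
a ≥ 0: smallest is 3658 mod 316 = 182 (at t = -11), with b = -225.

182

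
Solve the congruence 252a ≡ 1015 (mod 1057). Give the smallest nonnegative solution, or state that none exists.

gcd(1057, 252) = 7  (1057 = 4×252 + 49, 252 = 5×49 + 7, 49 = 7×7).
7 divides 1015, so solutions exist.
Back-substituting, 252×(21) + 1057×(-5) = 7.
So 252×(21) ≡ 7 (mod 1057); multiply by 145: a ≡ 3045 (mod 151).
Smallest nonnegative: a = 3045 mod 151 = 25.

25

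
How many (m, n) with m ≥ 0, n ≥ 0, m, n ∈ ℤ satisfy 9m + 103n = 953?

1

gcd(103, 9):
  103 = 11×9 + 4
  9 = 2×4 + 1
  4 = 4×1
so gcd(103, 9) = 1.
Back-substitute for Bézout coefficients:
  1 = 9 - 2×4
  ... = 9×(23) + 103×(-2)
Scale by 953: one solution is (21919, -1906). Reduce m mod 103: (83, 2).
General: m = 83 + 103t, n = 2 - 9t.
m ≥ 0 ⇒ t ≥ 0; n ≥ 0 ⇒ t ≤ 0. So t ∈ [0, 0]: 1 solution.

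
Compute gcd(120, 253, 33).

gcd(253, 120) = 1.
gcd(1, 33) = 1.

1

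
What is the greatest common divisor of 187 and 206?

1

gcd(206, 187):
  206 = 1×187 + 19
  187 = 9×19 + 16
  19 = 1×16 + 3
  16 = 5×3 + 1
  3 = 3×1
so gcd(206, 187) = 1.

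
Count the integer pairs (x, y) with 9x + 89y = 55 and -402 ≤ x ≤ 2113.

gcd(89, 9) = 1  (89 = 9·9 + 8, 9 = 1·8 + 1, 8 = 8·1).
Back-substituting, 9·(10) + 89·(-1) = 1.
Scale by 55: particular solution (550, -55); reduce x mod 89: (16, -1).
General solution: x = 16 + 89t, y = -1 - 9t for integer t.
-402 ≤ 16 + 89t ≤ 2113 gives t ∈ [-4, 23], which is 28 values.

28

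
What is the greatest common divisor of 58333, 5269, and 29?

1

gcd(58333, 5269) = 11  (58333 = 11*5269 + 374, 5269 = 14*374 + 33, 374 = 11*33 + 11, 33 = 3*11).
gcd(11, 29) = 1.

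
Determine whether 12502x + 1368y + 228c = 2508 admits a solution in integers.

yes

gcd(12502, 1368) = 38  (12502 = 9×1368 + 190, 1368 = 7×190 + 38, 190 = 5×38).
gcd(38, 228) = 38.
38 divides 2508, so integer solutions exist.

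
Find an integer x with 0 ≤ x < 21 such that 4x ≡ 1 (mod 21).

16

gcd(21, 4) = 1.
By Bézout, 4×(-5) + 21×(1) = 1.
So 4×-5 ≡ 1 (mod 21), and -5 mod 21 = 16.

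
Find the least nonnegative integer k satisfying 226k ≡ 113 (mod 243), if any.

122

gcd(243, 226) = 1.
1 divides 113, so solutions exist.
By Bézout, 226·(100) + 243·(-93) = 1.
So 226·(100) ≡ 1 (mod 243); multiply by 113: k ≡ 11300 (mod 243).
Smallest nonnegative: k = 11300 mod 243 = 122.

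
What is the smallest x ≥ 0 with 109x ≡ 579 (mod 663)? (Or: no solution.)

gcd(663, 109) = 1.
1 divides 579, so solutions exist.
By Bézout, 109×(73) + 663×(-12) = 1.
So 109×(73) ≡ 1 (mod 663); multiply by 579: x ≡ 42267 (mod 663).
Smallest nonnegative: x = 42267 mod 663 = 498.

498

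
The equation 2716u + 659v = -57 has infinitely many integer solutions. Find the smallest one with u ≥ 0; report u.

gcd(2716, 659) = 1.
1 divides -57, so solutions exist.
By Bézout, 2716×(173) + 659×(-713) = 1.
Scale by -57/1 = -57: (u₀, v₀) = (-9861, 40641).
General solution: u = -9861 + 659t, v = 40641 - 2716t for integer t.
u ≥ 0: smallest is -9861 mod 659 = 24 (at t = 15), with v = -99.

24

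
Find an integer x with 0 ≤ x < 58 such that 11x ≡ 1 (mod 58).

37

gcd(58, 11):
  58 = 5×11 + 3
  11 = 3×3 + 2
  3 = 1×2 + 1
  2 = 2×1
so gcd(58, 11) = 1.
Back-substitute for Bézout coefficients:
  1 = 3 - 1×2
  ... = 11×(-21) + 58×(4)
So 11×-21 ≡ 1 (mod 58), and -21 mod 58 = 37.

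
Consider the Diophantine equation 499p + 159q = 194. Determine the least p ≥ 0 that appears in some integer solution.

110

gcd(499, 159) = 1.
1 divides 194, so solutions exist.
By Bézout, 499·(-65) + 159·(204) = 1.
Scale by 194/1 = 194: (p₀, q₀) = (-12610, 39576).
General solution: p = -12610 + 159t, q = 39576 - 499t for integer t.
p ≥ 0: smallest is -12610 mod 159 = 110 (at t = 80), with q = -344.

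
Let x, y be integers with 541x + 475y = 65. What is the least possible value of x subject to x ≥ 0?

440

gcd(541, 475) = 1.
1 divides 65, so solutions exist.
By Bézout, 541×(36) + 475×(-41) = 1.
Scale by 65/1 = 65: (x₀, y₀) = (2340, -2665).
General solution: x = 2340 + 475t, y = -2665 - 541t for integer t.
x ≥ 0: smallest is 2340 mod 475 = 440 (at t = -4), with y = -501.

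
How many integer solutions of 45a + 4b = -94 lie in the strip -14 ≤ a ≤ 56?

18

gcd(45, 4):
  45 = 11·4 + 1
  4 = 4·1
so gcd(45, 4) = 1.
Back-substitute for Bézout coefficients:
  1 = 45 - 11·4
  ... = 45·(1) + 4·(-11)
Scale by -94: particular solution (-94, 1034); reduce a mod 4: (2, -46).
General solution: a = 2 + 4t, b = -46 - 45t for integer t.
-14 ≤ 2 + 4t ≤ 56 gives t ∈ [-4, 13], which is 18 values.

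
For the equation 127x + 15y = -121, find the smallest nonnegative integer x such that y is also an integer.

gcd(127, 15):
  127 = 8×15 + 7
  15 = 2×7 + 1
  7 = 7×1
so gcd(127, 15) = 1.
1 divides -121, so solutions exist.
Back-substitute for Bézout coefficients:
  1 = 15 - 2×7
  ... = 127×(-2) + 15×(17)
Scale by -121/1 = -121: (x₀, y₀) = (242, -2057).
General solution: x = 242 + 15t, y = -2057 - 127t for integer t.
x ≥ 0: smallest is 242 mod 15 = 2 (at t = -16), with y = -25.

2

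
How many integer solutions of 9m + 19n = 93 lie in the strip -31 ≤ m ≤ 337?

gcd(19, 9) = 1.
By Bézout, 9·(-2) + 19·(1) = 1.
Particular solution: (4, 3).
General solution: m = 4 + 19t, n = 3 - 9t for integer t.
-31 ≤ 4 + 19t ≤ 337 gives t ∈ [-1, 17], which is 19 values.

19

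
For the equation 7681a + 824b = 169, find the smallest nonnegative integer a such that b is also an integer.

153

gcd(7681, 824):
  7681 = 9×824 + 265
  824 = 3×265 + 29
  265 = 9×29 + 4
  29 = 7×4 + 1
  4 = 4×1
so gcd(7681, 824) = 1.
1 divides 169, so solutions exist.
Back-substitute for Bézout coefficients:
  1 = 29 - 7×4
  ... = 7681×(-199) + 824×(1855)
Scale by 169/1 = 169: (a₀, b₀) = (-33631, 313495).
General solution: a = -33631 + 824t, b = 313495 - 7681t for integer t.
a ≥ 0: smallest is -33631 mod 824 = 153 (at t = 41), with b = -1426.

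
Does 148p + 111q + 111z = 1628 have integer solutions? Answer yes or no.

gcd(148, 111) = 37.
gcd(37, 111) = 37.
37 divides 1628, so integer solutions exist.

yes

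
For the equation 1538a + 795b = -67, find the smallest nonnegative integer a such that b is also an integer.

781

gcd(1538, 795):
  1538 = 1*795 + 743
  795 = 1*743 + 52
  743 = 14*52 + 15
  52 = 3*15 + 7
  15 = 2*7 + 1
  7 = 7*1
so gcd(1538, 795) = 1.
1 divides -67, so solutions exist.
Back-substitute for Bézout coefficients:
  1 = 15 - 2*7
  ... = 1538*(107) + 795*(-207)
Scale by -67/1 = -67: (a₀, b₀) = (-7169, 13869).
General solution: a = -7169 + 795t, b = 13869 - 1538t for integer t.
a ≥ 0: smallest is -7169 mod 795 = 781 (at t = 10), with b = -1511.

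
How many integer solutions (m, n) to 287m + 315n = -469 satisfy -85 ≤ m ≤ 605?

15

gcd(315, 287) = 7.
By Bézout, 287×(11) + 315×(-10) = 7.
Particular solution: (28, -27).
General solution: m = 28 + 45t, n = -27 - 41t for integer t.
-85 ≤ 28 + 45t ≤ 605 gives t ∈ [-2, 12], which is 15 values.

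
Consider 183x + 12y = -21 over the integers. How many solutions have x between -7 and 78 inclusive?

22

gcd(183, 12) = 3.
By Bézout, 183·(1) + 12·(-15) = 3.
Particular solution: (1, -17).
General solution: x = 1 + 4t, y = -17 - 61t for integer t.
-7 ≤ 1 + 4t ≤ 78 gives t ∈ [-2, 19], which is 22 values.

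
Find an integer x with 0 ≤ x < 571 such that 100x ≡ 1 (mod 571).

gcd(571, 100) = 1.
By Bézout, 100*(-177) + 571*(31) = 1.
So 100*-177 ≡ 1 (mod 571), and -177 mod 571 = 394.

394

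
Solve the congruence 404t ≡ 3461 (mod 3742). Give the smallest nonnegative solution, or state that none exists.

no solution

gcd(3742, 404):
  3742 = 9×404 + 106
  404 = 3×106 + 86
  106 = 1×86 + 20
  86 = 4×20 + 6
  20 = 3×6 + 2
  6 = 3×2
so gcd(3742, 404) = 2.
2 does not divide 3461, so the congruence has no solution.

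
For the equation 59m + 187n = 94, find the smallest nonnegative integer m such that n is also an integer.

84

gcd(187, 59) = 1  (187 = 3·59 + 10, 59 = 5·10 + 9, 10 = 1·9 + 1, 9 = 9·1).
1 divides 94, so solutions exist.
Back-substituting, 59·(-19) + 187·(6) = 1.
Scale by 94/1 = 94: (m₀, n₀) = (-1786, 564).
General solution: m = -1786 + 187t, n = 564 - 59t for integer t.
m ≥ 0: smallest is -1786 mod 187 = 84 (at t = 10), with n = -26.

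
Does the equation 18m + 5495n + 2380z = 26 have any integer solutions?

yes

gcd(5495, 18) = 1  (5495 = 305*18 + 5, 18 = 3*5 + 3, 5 = 1*3 + 2, 3 = 1*2 + 1, 2 = 2*1).
gcd(1, 2380) = 1.
1 divides 26, so integer solutions exist.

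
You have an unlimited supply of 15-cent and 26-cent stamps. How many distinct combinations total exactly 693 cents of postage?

2

Need nonnegative integers with 15j + 26k = 693.
gcd(15, 26) = 1, and 15·(7) + 26·(-4) = 1.
So (j₀, k₀) = (4851, -2772); general j = 4851 + 26t, k = -2772 - 15t.
j ≥ 0 ⇒ t ≥ -186; k ≥ 0 ⇒ t ≤ -185. That's 2 values of t.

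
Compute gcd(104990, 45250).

10

gcd(104990, 45250) = 10  (104990 = 2×45250 + 14490, 45250 = 3×14490 + 1780, 14490 = 8×1780 + 250, 1780 = 7×250 + 30, 250 = 8×30 + 10, 30 = 3×10).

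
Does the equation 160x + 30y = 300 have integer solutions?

gcd(160, 30):
  160 = 5*30 + 10
  30 = 3*10
so gcd(160, 30) = 10.
10 divides 300, so integer solutions exist.

yes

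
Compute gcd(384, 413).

1

gcd(413, 384):
  413 = 1·384 + 29
  384 = 13·29 + 7
  29 = 4·7 + 1
  7 = 7·1
so gcd(413, 384) = 1.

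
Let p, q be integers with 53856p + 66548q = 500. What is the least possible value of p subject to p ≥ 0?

5841

gcd(66548, 53856):
  66548 = 1×53856 + 12692
  53856 = 4×12692 + 3088
  12692 = 4×3088 + 340
  3088 = 9×340 + 28
  340 = 12×28 + 4
  28 = 7×4
so gcd(66548, 53856) = 4.
4 divides 500, so solutions exist.
Back-substitute for Bézout coefficients:
  4 = 340 - 12×28
  ... = 53856×(-2349) + 66548×(1901)
Scale by 500/4 = 125: (p₀, q₀) = (-293625, 237625).
General solution: p = -293625 + 16637t, q = 237625 - 13464t for integer t.
p ≥ 0: smallest is -293625 mod 16637 = 5841 (at t = 18), with q = -4727.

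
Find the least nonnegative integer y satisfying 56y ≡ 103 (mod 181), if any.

gcd(181, 56) = 1.
1 divides 103, so solutions exist.
By Bézout, 56×(-42) + 181×(13) = 1.
So 56×(-42) ≡ 1 (mod 181); multiply by 103: y ≡ -4326 (mod 181).
Smallest nonnegative: y = -4326 mod 181 = 18.

18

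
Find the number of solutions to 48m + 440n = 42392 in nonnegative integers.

gcd(440, 48):
  440 = 9·48 + 8
  48 = 6·8
so gcd(440, 48) = 8.
Back-substitute for Bézout coefficients:
  8 = 440 - 9·48
  ... = 48·(-9) + 440·(1)
Scale by 5299: one solution is (-47691, 5299). Reduce m mod 55: (49, 91).
General: m = 49 + 55t, n = 91 - 6t.
m ≥ 0 ⇒ t ≥ 0; n ≥ 0 ⇒ t ≤ 15. So t ∈ [0, 15]: 16 solutions.

16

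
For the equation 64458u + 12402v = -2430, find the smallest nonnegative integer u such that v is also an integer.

75

gcd(64458, 12402) = 18.
18 divides -2430, so solutions exist.
By Bézout, 64458*(76) + 12402*(-395) = 18.
Scale by -2430/18 = -135: (u₀, v₀) = (-10260, 53325).
General solution: u = -10260 + 689t, v = 53325 - 3581t for integer t.
u ≥ 0: smallest is -10260 mod 689 = 75 (at t = 15), with v = -390.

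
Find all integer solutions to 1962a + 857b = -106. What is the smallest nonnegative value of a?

gcd(1962, 857):
  1962 = 2·857 + 248
  857 = 3·248 + 113
  248 = 2·113 + 22
  113 = 5·22 + 3
  22 = 7·3 + 1
  3 = 3·1
so gcd(1962, 857) = 1.
1 divides -106, so solutions exist.
Back-substitute for Bézout coefficients:
  1 = 22 - 7·3
  ... = 1962·(273) + 857·(-625)
Scale by -106/1 = -106: (a₀, b₀) = (-28938, 66250).
General solution: a = -28938 + 857t, b = 66250 - 1962t for integer t.
a ≥ 0: smallest is -28938 mod 857 = 200 (at t = 34), with b = -458.

200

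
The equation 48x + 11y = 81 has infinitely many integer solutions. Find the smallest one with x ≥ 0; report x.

1

gcd(48, 11) = 1.
1 divides 81, so solutions exist.
By Bézout, 48*(3) + 11*(-13) = 1.
Scale by 81/1 = 81: (x₀, y₀) = (243, -1053).
General solution: x = 243 + 11t, y = -1053 - 48t for integer t.
x ≥ 0: smallest is 243 mod 11 = 1 (at t = -22), with y = 3.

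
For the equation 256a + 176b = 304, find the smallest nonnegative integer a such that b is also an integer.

gcd(256, 176):
  256 = 1·176 + 80
  176 = 2·80 + 16
  80 = 5·16
so gcd(256, 176) = 16.
16 divides 304, so solutions exist.
Back-substitute for Bézout coefficients:
  16 = 176 - 2·80
  ... = 256·(-2) + 176·(3)
Scale by 304/16 = 19: (a₀, b₀) = (-38, 57).
General solution: a = -38 + 11t, b = 57 - 16t for integer t.
a ≥ 0: smallest is -38 mod 11 = 6 (at t = 4), with b = -7.

6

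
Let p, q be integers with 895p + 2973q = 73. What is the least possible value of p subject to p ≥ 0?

gcd(2973, 895):
  2973 = 3×895 + 288
  895 = 3×288 + 31
  288 = 9×31 + 9
  31 = 3×9 + 4
  9 = 2×4 + 1
  4 = 4×1
so gcd(2973, 895) = 1.
1 divides 73, so solutions exist.
Back-substitute for Bézout coefficients:
  1 = 9 - 2×4
  ... = 895×(-671) + 2973×(202)
Scale by 73/1 = 73: (p₀, q₀) = (-48983, 14746).
General solution: p = -48983 + 2973t, q = 14746 - 895t for integer t.
p ≥ 0: smallest is -48983 mod 2973 = 1558 (at t = 17), with q = -469.

1558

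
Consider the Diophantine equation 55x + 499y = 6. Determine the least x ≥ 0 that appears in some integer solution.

gcd(499, 55):
  499 = 9×55 + 4
  55 = 13×4 + 3
  4 = 1×3 + 1
  3 = 3×1
so gcd(499, 55) = 1.
1 divides 6, so solutions exist.
Back-substitute for Bézout coefficients:
  1 = 4 - 1×3
  ... = 55×(-127) + 499×(14)
Scale by 6/1 = 6: (x₀, y₀) = (-762, 84).
General solution: x = -762 + 499t, y = 84 - 55t for integer t.
x ≥ 0: smallest is -762 mod 499 = 236 (at t = 2), with y = -26.

236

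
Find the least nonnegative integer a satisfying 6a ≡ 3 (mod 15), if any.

3

gcd(15, 6) = 3.
3 divides 3, so solutions exist.
By Bézout, 6·(-2) + 15·(1) = 3.
So 6·(-2) ≡ 3 (mod 15); multiply by 1: a ≡ -2 (mod 5).
Smallest nonnegative: a = -2 mod 5 = 3.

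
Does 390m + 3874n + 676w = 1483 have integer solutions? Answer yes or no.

no

gcd(3874, 390) = 26  (3874 = 9·390 + 364, 390 = 1·364 + 26, 364 = 14·26).
gcd(26, 676) = 26.
26 does not divide 1483 (remainder 1), so no integer solutions.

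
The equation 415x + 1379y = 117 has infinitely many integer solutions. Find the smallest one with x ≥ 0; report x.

90

gcd(1379, 415):
  1379 = 3·415 + 134
  415 = 3·134 + 13
  134 = 10·13 + 4
  13 = 3·4 + 1
  4 = 4·1
so gcd(1379, 415) = 1.
1 divides 117, so solutions exist.
Back-substitute for Bézout coefficients:
  1 = 13 - 3·4
  ... = 415·(319) + 1379·(-96)
Scale by 117/1 = 117: (x₀, y₀) = (37323, -11232).
General solution: x = 37323 + 1379t, y = -11232 - 415t for integer t.
x ≥ 0: smallest is 37323 mod 1379 = 90 (at t = -27), with y = -27.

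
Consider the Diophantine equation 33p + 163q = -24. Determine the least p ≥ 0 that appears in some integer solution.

gcd(163, 33):
  163 = 4*33 + 31
  33 = 1*31 + 2
  31 = 15*2 + 1
  2 = 2*1
so gcd(163, 33) = 1.
1 divides -24, so solutions exist.
Back-substitute for Bézout coefficients:
  1 = 31 - 15*2
  ... = 33*(-79) + 163*(16)
Scale by -24/1 = -24: (p₀, q₀) = (1896, -384).
General solution: p = 1896 + 163t, q = -384 - 33t for integer t.
p ≥ 0: smallest is 1896 mod 163 = 103 (at t = -11), with q = -21.

103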